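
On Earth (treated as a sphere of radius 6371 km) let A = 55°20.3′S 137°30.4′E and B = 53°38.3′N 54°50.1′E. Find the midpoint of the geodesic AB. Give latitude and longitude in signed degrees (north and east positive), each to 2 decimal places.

Central angle δ = 2.2387 rad. Interpolating on the sphere with fraction f = 0.5:
P = [sin((1−f)δ)·A + sin(fδ)·B] / sin δ = 1.1461·A + 1.1461·B in Cartesian coordinates,
giving P = (-0.0893, 0.9958, -0.0198), i.e. latitude -1.13°, longitude 95.12°.

-1.13°, 95.12°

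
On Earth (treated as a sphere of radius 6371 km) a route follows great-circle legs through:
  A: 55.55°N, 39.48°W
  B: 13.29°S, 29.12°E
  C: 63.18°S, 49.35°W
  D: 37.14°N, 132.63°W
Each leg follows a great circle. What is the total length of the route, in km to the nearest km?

Leg A→B: central angle 1.5595 rad, distance 9935.5 km.
Leg B→C: central angle 1.2735 rad, distance 8113.6 km.
Leg C→D: central angle 2.0906 rad, distance 13319.4 km.
Total: 9935.5 + 8113.6 + 13319.4 ≈ 31368 km.

31368 km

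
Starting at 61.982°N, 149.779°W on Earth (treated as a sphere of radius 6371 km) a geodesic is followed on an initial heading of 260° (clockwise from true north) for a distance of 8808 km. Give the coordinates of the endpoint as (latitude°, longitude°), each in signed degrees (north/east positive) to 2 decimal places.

4.88°, 134.07°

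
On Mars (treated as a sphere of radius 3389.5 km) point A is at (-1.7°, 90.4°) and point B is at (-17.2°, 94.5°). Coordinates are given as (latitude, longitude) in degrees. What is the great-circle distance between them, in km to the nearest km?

947 km

Let φ₁ = -0.0297 rad, φ₂ = -0.3002 rad, and Δλ = 0.0716 rad.
Haversine: a = sin²(Δφ/2) + cos φ₁ cos φ₂ sin²(Δλ/2) = 0.0182 + (0.9996)(0.9553)(0.0013) = 0.01941.
Central angle c = 2·arcsin(√a) = 0.27952 rad.
Distance = R·c = 3389.5 × 0.2795 ≈ 947 km.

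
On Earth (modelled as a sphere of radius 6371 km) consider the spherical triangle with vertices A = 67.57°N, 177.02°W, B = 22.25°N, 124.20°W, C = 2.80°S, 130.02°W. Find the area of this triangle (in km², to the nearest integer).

Side lengths (central angles): a = 0.4483, b = 1.3544, c = 0.9723 rad; semiperimeter s = 1.3875.
By l'Huilier's theorem, tan(E/4) = √[tan(s/2) tan((s−a)/2) tan((s−b)/2) tan((s−c)/2)], giving spherical excess E = 0.1534 rad.
Area = E·R² = 0.1534 × (6371)² ≈ 6227067 km².

6227067 km²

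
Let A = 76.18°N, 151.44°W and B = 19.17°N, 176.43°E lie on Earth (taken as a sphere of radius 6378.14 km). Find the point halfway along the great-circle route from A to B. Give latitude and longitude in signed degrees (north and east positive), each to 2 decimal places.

The central angle between A and B is δ = 1.0357 rad.
With f = 0.5, the slerp weights are sin((1−f)δ)/sin δ = 0.5754 and sin(fδ)/sin δ = 0.5754.
Weighted sum of the unit vectors: (0.5754)·(-0.2098,-0.1142,0.9711) + (0.5754)·(-0.9427,0.0588,0.3284) = (-0.6632, -0.0319, 0.7477).
Converting back: φ = atan2(z, √(x²+y²)) = 48.40°, λ = atan2(y, x) = -177.25°.

48.40°, -177.25°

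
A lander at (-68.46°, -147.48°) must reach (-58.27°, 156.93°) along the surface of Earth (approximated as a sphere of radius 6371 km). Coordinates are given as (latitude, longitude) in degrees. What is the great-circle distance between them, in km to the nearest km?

With latitudes φ₁ = -68.460°, φ₂ = -58.270° and longitude difference Δλ = -55.590°:
cos c = sin φ₁ sin φ₂ + cos φ₁ cos φ₂ cos Δλ = (-0.9302)(-0.8505) + (0.3672)(0.5259)(0.5651) = 0.90025,
so c = arccos(0.90025) = 0.45045 rad.
Distance = R·c = 6371 × 0.4504 ≈ 2870 km.

2870 km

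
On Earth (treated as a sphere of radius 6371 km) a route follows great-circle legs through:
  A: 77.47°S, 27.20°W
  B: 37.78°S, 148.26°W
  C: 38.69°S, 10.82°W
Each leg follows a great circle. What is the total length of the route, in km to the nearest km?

17064 km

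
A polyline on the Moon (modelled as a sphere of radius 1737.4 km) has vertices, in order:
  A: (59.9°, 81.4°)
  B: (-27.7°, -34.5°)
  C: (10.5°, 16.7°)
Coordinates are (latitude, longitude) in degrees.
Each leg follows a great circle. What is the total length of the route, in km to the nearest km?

5736 km

Leg A→B: central angle 2.2094 rad, distance 3838.7 km.
Leg B→C: central angle 1.0919 rad, distance 1897.1 km.
Total: 3838.7 + 1897.1 ≈ 5736 km.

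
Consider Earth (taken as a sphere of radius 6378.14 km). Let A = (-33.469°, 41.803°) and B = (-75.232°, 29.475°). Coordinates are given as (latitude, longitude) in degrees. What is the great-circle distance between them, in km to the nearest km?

4696 km

Let φ₁ = -0.5841 rad, φ₂ = -1.3130 rad, and Δλ = -0.2152 rad.
cos c = sin φ₁ sin φ₂ + cos φ₁ cos φ₂ cos Δλ = (-0.5515)(-0.9670) + (0.8342)(0.2549)(0.9769) = 0.74100,
so c = arccos(0.74100) = 0.73623 rad.
Distance = R·c = 6378.14 × 0.7362 ≈ 4696 km.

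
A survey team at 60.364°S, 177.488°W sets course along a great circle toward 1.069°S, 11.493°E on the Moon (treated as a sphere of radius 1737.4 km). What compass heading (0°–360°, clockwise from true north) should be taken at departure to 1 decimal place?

190.2°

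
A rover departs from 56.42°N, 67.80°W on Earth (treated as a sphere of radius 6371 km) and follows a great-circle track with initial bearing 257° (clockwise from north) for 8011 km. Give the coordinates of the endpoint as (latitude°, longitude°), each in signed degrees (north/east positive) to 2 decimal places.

7.96°, -137.18°

Angular distance δ = d/R = 8011/6371 = 1.25742 rad; initial bearing θ = 4.4855 rad.
sin φ₂ = sin φ₁ cos δ + cos φ₁ sin δ cos θ = (0.8331)(0.3083) + (0.5531)(0.9513)(-0.2250) = 0.1385, so φ₂ = 7.96°.
Δλ = atan2(sin θ sin δ cos φ₁, cos δ − sin φ₁ sin φ₂) = atan2(-0.5127, 0.1929) = -69.379°.
λ₂ = -67.800° − 69.379° = -137.18°.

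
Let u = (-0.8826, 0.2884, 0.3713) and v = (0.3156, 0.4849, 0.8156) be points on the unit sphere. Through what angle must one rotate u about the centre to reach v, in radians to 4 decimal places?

1.4059 rad

u·v = 0.1641; |u| = 1.0000, |v| = 1.0000.
cos θ = (u·v)/(|u||v|) = 0.1641, so θ = 1.4059 rad.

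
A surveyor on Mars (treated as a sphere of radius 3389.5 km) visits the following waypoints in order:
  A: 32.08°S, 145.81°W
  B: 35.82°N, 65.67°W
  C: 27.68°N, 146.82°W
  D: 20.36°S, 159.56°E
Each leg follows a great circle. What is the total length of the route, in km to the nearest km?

Leg A→B: central angle 1.7652 rad, distance 5983.1 km.
Leg B→C: central angle 1.1785 rad, distance 3994.4 km.
Leg C→D: central angle 1.2336 rad, distance 4181.4 km.
Total: 5983.1 + 3994.4 + 4181.4 ≈ 14159 km.

14159 km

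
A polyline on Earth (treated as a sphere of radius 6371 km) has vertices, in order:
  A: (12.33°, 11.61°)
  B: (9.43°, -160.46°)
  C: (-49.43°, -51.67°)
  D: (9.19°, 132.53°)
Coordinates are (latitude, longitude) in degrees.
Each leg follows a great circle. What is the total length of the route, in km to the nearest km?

45123 km

Leg A→B: central angle 2.7377 rad, distance 17441.7 km.
Leg B→C: central angle 1.9083 rad, distance 12157.6 km.
Leg C→D: central angle 2.4366 rad, distance 15523.6 km.
Total: 17441.7 + 12157.6 + 15523.6 ≈ 45123 km.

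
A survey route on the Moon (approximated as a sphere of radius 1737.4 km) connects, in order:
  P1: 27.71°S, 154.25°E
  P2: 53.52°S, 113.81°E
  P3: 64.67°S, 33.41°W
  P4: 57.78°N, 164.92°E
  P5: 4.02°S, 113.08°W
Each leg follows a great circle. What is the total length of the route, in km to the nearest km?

Leg P1→P2: central angle 0.6849 rad, distance 1189.9 km.
Leg P2→P3: central angle 1.0322 rad, distance 1793.4 km.
Leg P3→P4: central angle 2.9474 rad, distance 5120.8 km.
Leg P4→P5: central angle 1.5561 rad, distance 2703.5 km.
Total: 1189.9 + 1793.4 + 5120.8 + 2703.5 ≈ 10808 km.

10808 km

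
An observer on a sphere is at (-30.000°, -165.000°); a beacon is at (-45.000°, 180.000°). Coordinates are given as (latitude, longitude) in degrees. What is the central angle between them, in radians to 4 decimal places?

0.3330 rad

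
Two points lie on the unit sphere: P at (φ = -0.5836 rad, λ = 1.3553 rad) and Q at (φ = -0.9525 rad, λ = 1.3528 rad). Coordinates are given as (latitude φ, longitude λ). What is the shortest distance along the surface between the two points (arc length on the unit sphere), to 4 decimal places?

0.3689

In radians: φ₁ = -0.5836, φ₂ = -0.9525, Δλ = -0.143° = -0.0025 rad.
cos c = sin φ₁ sin φ₂ + cos φ₁ cos φ₂ cos Δλ = (-0.5510)(-0.8149) + (0.8345)(0.5796)(1.0000) = 0.93272,
so c = arccos(0.93272) = 0.36890 rad.
On the unit sphere the arc length equals the central angle: 0.3689.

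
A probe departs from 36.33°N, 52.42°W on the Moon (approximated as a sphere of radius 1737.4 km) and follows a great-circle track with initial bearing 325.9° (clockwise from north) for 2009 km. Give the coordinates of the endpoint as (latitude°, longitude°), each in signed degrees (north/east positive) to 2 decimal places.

Angular distance δ = d/R = 2009/1737.4 = 1.15633 rad; initial bearing θ = 5.6880 rad.
sin φ₂ = sin φ₁ cos δ + cos φ₁ sin δ cos θ = (0.5924)(0.4027) + (0.8056)(0.9153)(0.8281) = 0.8492, so φ₂ = 58.12°.
Δλ = atan2(sin θ sin δ cos φ₁, cos δ − sin φ₁ sin φ₂) = atan2(-0.4134, -0.1004) = -103.648°.
λ₂ = -52.420° − 103.648° = -156.07°.

58.12°, -156.07°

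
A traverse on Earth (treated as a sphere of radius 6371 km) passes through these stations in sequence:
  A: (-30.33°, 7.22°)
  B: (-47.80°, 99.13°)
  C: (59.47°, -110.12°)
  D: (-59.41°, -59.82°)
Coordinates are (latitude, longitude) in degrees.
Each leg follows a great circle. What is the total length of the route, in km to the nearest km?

Leg A→B: central angle 1.2081 rad, distance 7697.0 km.
Leg B→C: central angle 2.7814 rad, distance 17720.2 km.
Leg C→D: central angle 2.1851 rad, distance 13921.0 km.
Total: 7697.0 + 17720.2 + 13921.0 ≈ 39338 km.

39338 km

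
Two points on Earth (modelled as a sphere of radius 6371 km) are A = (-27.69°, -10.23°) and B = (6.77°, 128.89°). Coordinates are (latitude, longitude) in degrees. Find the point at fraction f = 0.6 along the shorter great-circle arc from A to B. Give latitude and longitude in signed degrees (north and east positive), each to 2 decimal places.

-22.10°, 81.79°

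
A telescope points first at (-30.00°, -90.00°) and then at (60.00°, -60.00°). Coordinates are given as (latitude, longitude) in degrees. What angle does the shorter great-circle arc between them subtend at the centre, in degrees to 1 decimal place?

93.3°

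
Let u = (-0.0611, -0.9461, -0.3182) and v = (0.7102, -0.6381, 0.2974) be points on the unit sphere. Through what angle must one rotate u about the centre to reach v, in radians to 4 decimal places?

1.0864 rad

u·v = 0.4657; |u| = 1.0000, |v| = 1.0000.
cos θ = (u·v)/(|u||v|) = 0.4657, so θ = 1.0864 rad.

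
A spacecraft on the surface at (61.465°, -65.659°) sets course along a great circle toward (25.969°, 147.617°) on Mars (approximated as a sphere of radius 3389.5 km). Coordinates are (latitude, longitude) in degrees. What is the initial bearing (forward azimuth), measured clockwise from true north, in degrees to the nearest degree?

With φ₁ = 1.0728, φ₂ = 0.4532, Δλ = -2.5608 rad, the forward-azimuth formula gives
θ = atan2( sin Δλ cos φ₂ , cos φ₁ sin φ₂ − sin φ₁ cos φ₂ cos Δλ ) = atan2(-0.4933, 0.8695) = -29.57°.
Adding 360° brings this into [0°, 360°): 330°.

330°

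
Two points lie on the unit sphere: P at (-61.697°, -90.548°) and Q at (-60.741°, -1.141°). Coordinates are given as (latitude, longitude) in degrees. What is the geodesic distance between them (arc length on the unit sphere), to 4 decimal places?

Let φ₁ = -1.0768 rad, φ₂ = -1.0601 rad, and Δλ = 1.5604 rad.
cos c = sin φ₁ sin φ₂ + cos φ₁ cos φ₂ cos Δλ = (-0.8805)(-0.8724) + (0.4741)(0.4888)(0.0103) = 0.77052,
so c = arccos(0.77052) = 0.69114 rad.
On the unit sphere the arc length equals the central angle: 0.6911.

0.6911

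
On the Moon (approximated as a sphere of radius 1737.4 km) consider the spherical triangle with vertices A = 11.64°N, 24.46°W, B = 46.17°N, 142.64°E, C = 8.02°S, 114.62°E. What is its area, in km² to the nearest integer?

Side lengths (central angles): a = 1.0417, b = 2.4356, c = 2.1125 rad; semiperimeter s = 2.7949.
By l'Huilier's theorem, tan(E/4) = √[tan(s/2) tan((s−a)/2) tan((s−b)/2) tan((s−c)/2)], giving spherical excess E = 2.3480 rad.
Area = E·R² = 2.3480 × (1737.4)² ≈ 7087602 km².

7087602 km²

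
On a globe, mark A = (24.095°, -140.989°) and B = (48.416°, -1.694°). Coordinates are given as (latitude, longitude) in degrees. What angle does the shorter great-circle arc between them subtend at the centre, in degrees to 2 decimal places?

98.86°

In radians: φ₁ = 0.4205, φ₂ = 0.8450, Δλ = 139.295° = 2.4312 rad.
cos c = sin φ₁ sin φ₂ + cos φ₁ cos φ₂ cos Δλ = (0.4083)(0.7480) + (0.9129)(0.6637)(-0.7581) = -0.15394,
so c = arccos(-0.15394) = 1.72536 rad.
So the angular separation is 98.86°.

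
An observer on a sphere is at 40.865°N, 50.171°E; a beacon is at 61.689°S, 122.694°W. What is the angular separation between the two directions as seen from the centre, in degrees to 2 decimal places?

With latitudes φ₁ = 40.865°, φ₂ = -61.689° and longitude difference Δλ = -172.865°:
Haversine: a = sin²(Δφ/2) + cos φ₁ cos φ₂ sin²(Δλ/2) = 0.6087 + (0.7563)(0.4743)(0.9961) = 0.96595.
Central angle c = 2·arcsin(√a) = 2.77041 rad.
So the angular separation is 158.73°.

158.73°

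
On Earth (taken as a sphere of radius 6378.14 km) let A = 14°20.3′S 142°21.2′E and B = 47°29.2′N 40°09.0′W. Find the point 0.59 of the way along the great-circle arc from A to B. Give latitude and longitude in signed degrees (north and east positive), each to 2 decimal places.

Central angle δ = 2.5619 rad. Interpolating on the sphere with fraction f = 0.59:
P = [sin((1−f)δ)·A + sin(fδ)·B] / sin δ = 1.5839·A + 1.8224·B in Cartesian coordinates,
giving P = (-0.2738, 0.1432, 0.9511), i.e. latitude 72.00°, longitude 152.38°.

72.00°, 152.38°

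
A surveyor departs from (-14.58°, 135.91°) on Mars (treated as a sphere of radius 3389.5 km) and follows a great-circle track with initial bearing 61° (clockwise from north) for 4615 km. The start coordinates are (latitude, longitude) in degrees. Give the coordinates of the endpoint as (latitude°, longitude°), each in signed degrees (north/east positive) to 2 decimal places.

Angular distance δ = d/R = 4615/3389.5 = 1.36156 rad; initial bearing θ = 1.0647 rad.
sin φ₂ = sin φ₁ cos δ + cos φ₁ sin δ cos θ = (-0.2517)(0.2077) + (0.9678)(0.9782)(0.4848) = 0.4067, so φ₂ = 24.00°.
Δλ = atan2(sin θ sin δ cos φ₁, cos δ − sin φ₁ sin φ₂) = atan2(0.8280, 0.3101) = 69.469°.
λ₂ = 135.910° + 69.469° = 205.38° → -154.62° after wrapping to (−180°, 180°].

24.00°, -154.62°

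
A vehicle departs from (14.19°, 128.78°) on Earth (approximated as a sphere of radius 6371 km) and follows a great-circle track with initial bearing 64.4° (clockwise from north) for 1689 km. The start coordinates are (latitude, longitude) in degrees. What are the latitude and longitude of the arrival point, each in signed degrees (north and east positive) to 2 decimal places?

Angular distance δ = d/R = 1689/6371 = 0.26511 rad; initial bearing θ = 1.1240 rad.
sin φ₂ = sin φ₁ cos δ + cos φ₁ sin δ cos θ = (0.2451)(0.9651) + (0.9695)(0.2620)(0.4321) = 0.3463, so φ₂ = 20.26°.
Δλ = atan2(sin θ sin δ cos φ₁, cos δ − sin φ₁ sin φ₂) = atan2(0.2291, 0.8802) = 14.589°.
λ₂ = 128.780° + 14.589° = 143.37°.

20.26°, 143.37°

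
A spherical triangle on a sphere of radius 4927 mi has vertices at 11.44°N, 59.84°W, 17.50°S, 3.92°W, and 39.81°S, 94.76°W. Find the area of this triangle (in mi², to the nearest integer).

16807524 mi²

Side lengths (central angles): a = 1.3880, b = 1.0583, c = 1.0881 rad; semiperimeter s = 1.7672.
By l'Huilier's theorem, tan(E/4) = √[tan(s/2) tan((s−a)/2) tan((s−b)/2) tan((s−c)/2)], giving spherical excess E = 0.6924 rad.
Area = E·R² = 0.6924 × (4927)² ≈ 16807524 mi².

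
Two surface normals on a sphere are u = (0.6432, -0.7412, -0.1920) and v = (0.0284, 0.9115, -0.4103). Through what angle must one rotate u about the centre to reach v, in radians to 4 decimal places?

2.1878 rad

u·v = -0.5786; |u| = 1.0000, |v| = 1.0000.
cos θ = (u·v)/(|u||v|) = -0.5786, so θ = 2.1878 rad.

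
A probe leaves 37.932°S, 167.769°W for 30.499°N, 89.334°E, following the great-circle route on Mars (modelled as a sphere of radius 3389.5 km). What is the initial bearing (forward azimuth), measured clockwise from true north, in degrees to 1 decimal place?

288.6°

With φ₁ = -0.6620, φ₂ = 0.5323, Δλ = -1.7959 rad, the forward-azimuth formula gives
θ = atan2( sin Δλ cos φ₂ , cos φ₁ sin φ₂ − sin φ₁ cos φ₂ cos Δλ ) = atan2(-0.8399, 0.2821) = -71.44°.
Adding 360° brings this into [0°, 360°): 288.6°.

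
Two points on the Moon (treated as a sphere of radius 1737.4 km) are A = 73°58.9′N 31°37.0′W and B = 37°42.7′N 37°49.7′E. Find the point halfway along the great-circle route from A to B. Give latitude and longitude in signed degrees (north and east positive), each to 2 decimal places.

The central angle between A and B is δ = 0.8439 rad.
With f = 0.5, the slerp weights are sin((1−f)δ)/sin δ = 0.5481 and sin(fδ)/sin δ = 0.5481.
Weighted sum of the unit vectors: (0.5481)·(0.2350,-0.1447,0.9612) + (0.5481)·(0.6249,0.4852,0.6117) = (0.4712, 0.1866, 0.8620).
Converting back: φ = atan2(z, √(x²+y²)) = 59.55°, λ = atan2(y, x) = 21.60°.

59.55°, 21.60°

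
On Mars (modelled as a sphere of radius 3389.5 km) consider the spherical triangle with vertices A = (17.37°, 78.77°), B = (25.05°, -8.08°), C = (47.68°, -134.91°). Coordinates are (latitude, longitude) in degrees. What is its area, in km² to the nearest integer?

19725827 km²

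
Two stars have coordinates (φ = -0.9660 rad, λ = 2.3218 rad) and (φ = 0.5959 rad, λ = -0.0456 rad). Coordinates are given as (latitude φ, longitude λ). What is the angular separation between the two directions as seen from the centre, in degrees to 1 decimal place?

143.0°

In radians: φ₁ = -0.9660, φ₂ = 0.5959, Δλ = -135.642° = -2.3674 rad.
cos c = sin φ₁ sin φ₂ + cos φ₁ cos φ₂ cos Δλ = (-0.8226)(0.5613) + (0.5686)(0.8276)(-0.7150) = -0.79817,
so c = arccos(-0.79817) = 2.49504 rad.
So the angular separation is 143.0°.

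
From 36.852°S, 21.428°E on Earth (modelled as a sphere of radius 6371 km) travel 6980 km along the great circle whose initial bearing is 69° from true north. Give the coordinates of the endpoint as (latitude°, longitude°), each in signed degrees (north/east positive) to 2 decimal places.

Angular distance δ = d/R = 6980/6371 = 1.09559 rad; initial bearing θ = 1.2043 rad.
sin φ₂ = sin φ₁ cos δ + cos φ₁ sin δ cos θ = (-0.5998)(0.4575) + (0.8002)(0.8892)(0.3584) = -0.0194, so φ₂ = -1.11°.
Δλ = atan2(sin θ sin δ cos φ₁, cos δ − sin φ₁ sin φ₂) = atan2(0.6643, 0.4459) = 56.129°.
λ₂ = 21.428° + 56.129° = 77.56°.

-1.11°, 77.56°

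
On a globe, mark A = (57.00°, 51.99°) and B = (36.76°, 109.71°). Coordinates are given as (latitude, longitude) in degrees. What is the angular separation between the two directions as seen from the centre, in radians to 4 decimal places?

In radians: φ₁ = 0.9948, φ₂ = 0.6416, Δλ = 57.720° = 1.0074 rad.
cos c = sin φ₁ sin φ₂ + cos φ₁ cos φ₂ cos Δλ = (0.8387)(0.5985) + (0.5446)(0.8011)(0.5341) = 0.73494,
so c = arccos(0.73494) = 0.74521 rad.
So the angular separation is 0.7452 rad.

0.7452 rad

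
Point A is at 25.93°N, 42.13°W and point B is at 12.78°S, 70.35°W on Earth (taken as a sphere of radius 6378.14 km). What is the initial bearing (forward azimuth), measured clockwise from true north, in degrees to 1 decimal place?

218.7°

With φ₁ = 0.4526, φ₂ = -0.2231, Δλ = -0.4925 rad, the forward-azimuth formula gives
θ = atan2( sin Δλ cos φ₂ , cos φ₁ sin φ₂ − sin φ₁ cos φ₂ cos Δλ ) = atan2(-0.4611, -0.5747) = -141.26°.
Adding 360° brings this into [0°, 360°): 218.7°.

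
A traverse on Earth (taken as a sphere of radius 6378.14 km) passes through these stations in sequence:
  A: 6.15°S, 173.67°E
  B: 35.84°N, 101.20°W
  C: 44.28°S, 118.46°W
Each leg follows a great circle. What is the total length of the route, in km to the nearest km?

Leg A→B: central angle 1.5651 rad, distance 9982.4 km.
Leg B→C: central angle 1.4248 rad, distance 9087.8 km.
Total: 9982.4 + 9087.8 ≈ 19070 km.

19070 km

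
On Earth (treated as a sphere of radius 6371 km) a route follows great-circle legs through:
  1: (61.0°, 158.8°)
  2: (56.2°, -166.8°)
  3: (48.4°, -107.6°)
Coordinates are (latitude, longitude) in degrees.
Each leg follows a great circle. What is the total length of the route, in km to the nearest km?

6024 km

Leg 1→2: central angle 0.3197 rad, distance 2036.9 km.
Leg 2→3: central angle 0.6257 rad, distance 3986.6 km.
Total: 2036.9 + 3986.6 ≈ 6024 km.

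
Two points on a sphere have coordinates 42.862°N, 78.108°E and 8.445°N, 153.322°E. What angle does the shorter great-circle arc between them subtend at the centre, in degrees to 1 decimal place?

In radians: φ₁ = 0.7481, φ₂ = 0.1474, Δλ = 75.214° = 1.3127 rad.
Haversine: a = sin²(Δφ/2) + cos φ₁ cos φ₂ sin²(Δλ/2) = 0.0875 + (0.7330)(0.9892)(0.3724) = 0.35753.
Central angle c = 2·arcsin(√a) = 1.28185 rad.
So the angular separation is 73.4°.

73.4°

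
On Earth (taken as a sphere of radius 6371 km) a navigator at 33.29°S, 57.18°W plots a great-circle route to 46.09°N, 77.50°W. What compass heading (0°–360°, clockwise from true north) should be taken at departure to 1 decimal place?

With φ₁ = -0.5810, φ₂ = 0.8044, Δλ = -0.3547 rad, the forward-azimuth formula gives
θ = atan2( sin Δλ cos φ₂ , cos φ₁ sin φ₂ − sin φ₁ cos φ₂ cos Δλ ) = atan2(-0.2408, 0.9592) = -14.09°.
Adding 360° brings this into [0°, 360°): 345.9°.

345.9°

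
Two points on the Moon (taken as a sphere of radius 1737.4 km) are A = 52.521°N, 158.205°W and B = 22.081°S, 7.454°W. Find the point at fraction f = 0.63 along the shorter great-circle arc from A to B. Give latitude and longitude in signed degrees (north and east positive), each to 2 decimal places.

The central angle between A and B is δ = 2.4821 rad.
With f = 0.63, the slerp weights are sin((1−f)δ)/sin δ = 1.2968 and sin(fδ)/sin δ = 1.6319.
Weighted sum of the unit vectors: (1.2968)·(-0.5650,-0.2259,0.7936) + (1.6319)·(0.9188,-0.1202,-0.3759) = (0.7668, -0.4891, 0.4156).
Converting back: φ = atan2(z, √(x²+y²)) = 24.56°, λ = atan2(y, x) = -32.53°.

24.56°, -32.53°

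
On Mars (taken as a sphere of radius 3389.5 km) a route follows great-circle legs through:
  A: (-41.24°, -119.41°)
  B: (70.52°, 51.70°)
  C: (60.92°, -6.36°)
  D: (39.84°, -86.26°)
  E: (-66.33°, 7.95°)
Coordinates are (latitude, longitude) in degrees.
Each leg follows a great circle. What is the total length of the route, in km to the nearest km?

Leg A→B: central angle 2.6244 rad, distance 8895.5 km.
Leg B→C: central angle 0.4283 rad, distance 1451.8 km.
Leg C→D: central angle 0.8952 rad, distance 3034.4 km.
Leg D→E: central angle 2.2261 rad, distance 7545.3 km.
Total: 8895.5 + 1451.8 + 3034.4 + 7545.3 ≈ 20927 km.

20927 km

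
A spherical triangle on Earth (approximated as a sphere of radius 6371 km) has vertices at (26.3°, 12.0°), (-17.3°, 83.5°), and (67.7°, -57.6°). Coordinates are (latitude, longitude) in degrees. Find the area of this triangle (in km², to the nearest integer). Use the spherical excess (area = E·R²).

Side lengths (central angles): a = 2.1617, b = 1.0140, c = 1.4305 rad; semiperimeter s = 2.3031.
By l'Huilier's theorem, tan(E/4) = √[tan(s/2) tan((s−a)/2) tan((s−b)/2) tan((s−c)/2)], giving spherical excess E = 0.9269 rad.
Area = E·R² = 0.9269 × (6371)² ≈ 37623726 km².

37623726 km²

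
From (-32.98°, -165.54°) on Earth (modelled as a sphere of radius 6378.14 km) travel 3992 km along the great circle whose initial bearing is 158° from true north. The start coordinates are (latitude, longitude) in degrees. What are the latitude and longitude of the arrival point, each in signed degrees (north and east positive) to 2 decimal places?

Angular distance δ = d/R = 3992/6378.14 = 0.62589 rad; initial bearing θ = 2.7576 rad.
sin φ₂ = sin φ₁ cos δ + cos φ₁ sin δ cos θ = (-0.5443)(0.8104) + (0.8389)(0.5858)(-0.9272) = -0.8968, so φ₂ = -63.74°.
Δλ = atan2(sin θ sin δ cos φ₁, cos δ − sin φ₁ sin φ₂) = atan2(0.1841, 0.3223) = 29.736°.
λ₂ = -165.540° + 29.736° = -135.80°.

-63.74°, -135.80°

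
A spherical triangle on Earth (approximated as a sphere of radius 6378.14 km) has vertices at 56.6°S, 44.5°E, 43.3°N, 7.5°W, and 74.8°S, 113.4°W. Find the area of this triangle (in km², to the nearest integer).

Side lengths (central angles): a = 2.3661, b = 0.8340, c = 1.9028 rad; semiperimeter s = 2.5515.
By l'Huilier's theorem, tan(E/4) = √[tan(s/2) tan((s−a)/2) tan((s−b)/2) tan((s−c)/2)], giving spherical excess E = 1.3292 rad.
Area = E·R² = 1.3292 × (6378.14)² ≈ 54072436 km².

54072436 km²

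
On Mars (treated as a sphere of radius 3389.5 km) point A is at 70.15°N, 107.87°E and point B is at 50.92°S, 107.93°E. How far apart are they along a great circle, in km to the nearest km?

7162 km

Let φ₁ = 1.2243 rad, φ₂ = -0.8887 rad, and Δλ = 0.0010 rad.
Haversine: a = sin²(Δφ/2) + cos φ₁ cos φ₂ sin²(Δλ/2) = 0.7580 + (0.3396)(0.6304)(0.0000) = 0.75804.
Central angle c = 2·arcsin(√a) = 2.11307 rad.
Distance = R·c = 3389.5 × 2.1131 ≈ 7162 km.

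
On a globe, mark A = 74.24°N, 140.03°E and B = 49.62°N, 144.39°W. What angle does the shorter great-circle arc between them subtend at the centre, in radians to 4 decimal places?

0.6810 rad

Let φ₁ = 1.2957 rad, φ₂ = 0.8660 rad, and Δλ = 1.3191 rad.
Haversine: a = sin²(Δφ/2) + cos φ₁ cos φ₂ sin²(Δλ/2) = 0.0455 + (0.2716)(0.6479)(0.3755) = 0.11153.
Central angle c = 2·arcsin(√a) = 0.68099 rad.
So the angular separation is 0.6810 rad.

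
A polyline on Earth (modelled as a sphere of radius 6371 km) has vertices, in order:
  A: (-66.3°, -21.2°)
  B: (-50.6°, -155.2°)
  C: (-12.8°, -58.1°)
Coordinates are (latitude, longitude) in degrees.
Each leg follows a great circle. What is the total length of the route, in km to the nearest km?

15850 km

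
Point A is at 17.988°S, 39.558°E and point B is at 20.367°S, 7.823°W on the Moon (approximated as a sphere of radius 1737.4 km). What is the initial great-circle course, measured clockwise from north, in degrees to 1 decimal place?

Δλ = -47.381° = -0.8270 rad.
y = sin Δλ · cos φ₂ = (-0.7359)(0.9375) = -0.6899
x = cos φ₁ sin φ₂ − sin φ₁ cos φ₂ cos Δλ = (0.9511)(-0.3480) − (-0.3088)(0.9375)(0.6771) = -0.1350
θ = atan2(y, x) = -101.07°; adding 360° gives 258.9°.

258.9°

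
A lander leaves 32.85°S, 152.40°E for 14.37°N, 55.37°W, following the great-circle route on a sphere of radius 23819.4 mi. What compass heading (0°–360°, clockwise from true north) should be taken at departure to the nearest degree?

120°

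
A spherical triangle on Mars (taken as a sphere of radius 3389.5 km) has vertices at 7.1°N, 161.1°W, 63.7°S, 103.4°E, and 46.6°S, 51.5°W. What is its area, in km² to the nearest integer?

17706511 km²

Side lengths (central angles): a = 1.1857, b = 1.8950, c = 1.7243 rad; semiperimeter s = 2.4025.
By l'Huilier's theorem, tan(E/4) = √[tan(s/2) tan((s−a)/2) tan((s−b)/2) tan((s−c)/2)], giving spherical excess E = 1.5412 rad.
Area = E·R² = 1.5412 × (3389.5)² ≈ 17706511 km².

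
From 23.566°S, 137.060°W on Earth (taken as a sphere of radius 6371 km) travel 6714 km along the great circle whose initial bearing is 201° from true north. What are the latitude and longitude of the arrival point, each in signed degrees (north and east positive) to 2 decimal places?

-70.30°, 155.36°

Angular distance δ = d/R = 6714/6371 = 1.05384 rad; initial bearing θ = 3.5081 rad.
sin φ₂ = sin φ₁ cos δ + cos φ₁ sin δ cos θ = (-0.3998)(0.4942) + (0.9166)(0.8693)(-0.9336) = -0.9415, so φ₂ = -70.30°.
Δλ = atan2(sin θ sin δ cos φ₁, cos δ − sin φ₁ sin φ₂) = atan2(-0.2856, 0.1178) = -67.579°.
λ₂ = -137.060° − 67.579° = -204.64° → 155.36° after wrapping to (−180°, 180°].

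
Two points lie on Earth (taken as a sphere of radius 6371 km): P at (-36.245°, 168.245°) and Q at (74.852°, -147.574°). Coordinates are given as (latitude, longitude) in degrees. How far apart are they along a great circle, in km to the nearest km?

12766 km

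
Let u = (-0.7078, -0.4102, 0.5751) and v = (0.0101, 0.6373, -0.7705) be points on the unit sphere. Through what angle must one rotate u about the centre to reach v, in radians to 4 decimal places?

2.3627 rad

u·v = -0.7117; |u| = 1.0000, |v| = 1.0000.
cos θ = (u·v)/(|u||v|) = -0.7117, so θ = 2.3627 rad.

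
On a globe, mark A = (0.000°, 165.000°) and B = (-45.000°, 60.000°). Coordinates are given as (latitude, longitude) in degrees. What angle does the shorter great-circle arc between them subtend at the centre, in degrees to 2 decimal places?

100.55°

Let φ₁ = 0.0000 rad, φ₂ = -0.7854 rad, and Δλ = -1.8326 rad.
cos c = sin φ₁ sin φ₂ + cos φ₁ cos φ₂ cos Δλ = (0.0000)(-0.7071) + (1.0000)(0.7071)(-0.2588) = -0.18301,
so c = arccos(-0.18301) = 1.75485 rad.
So the angular separation is 100.55°.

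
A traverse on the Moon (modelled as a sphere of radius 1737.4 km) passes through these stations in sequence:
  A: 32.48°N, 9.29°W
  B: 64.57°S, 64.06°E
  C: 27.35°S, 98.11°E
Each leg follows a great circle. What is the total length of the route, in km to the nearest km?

Leg A→B: central angle 1.9619 rad, distance 3408.6 km.
Leg B→C: central angle 0.7511 rad, distance 1305.0 km.
Total: 3408.6 + 1305.0 ≈ 4714 km.

4714 km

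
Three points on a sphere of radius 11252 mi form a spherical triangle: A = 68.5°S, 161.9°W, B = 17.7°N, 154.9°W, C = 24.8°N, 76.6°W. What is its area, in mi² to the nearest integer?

180979594 mi²

Side lengths (central angles): a = 1.2631, b = 1.9423, c = 1.5071 rad; semiperimeter s = 2.3562.
By l'Huilier's theorem, tan(E/4) = √[tan(s/2) tan((s−a)/2) tan((s−b)/2) tan((s−c)/2)], giving spherical excess E = 1.4295 rad.
Area = E·R² = 1.4295 × (11252)² ≈ 180979594 mi².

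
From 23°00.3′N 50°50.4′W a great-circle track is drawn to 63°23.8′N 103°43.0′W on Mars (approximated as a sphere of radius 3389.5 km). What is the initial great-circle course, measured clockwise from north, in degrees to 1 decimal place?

Δλ = -52.877° = -0.9229 rad.
y = sin Δλ · cos φ₂ = (-0.7973)(0.4478) = -0.3571
x = cos φ₁ sin φ₂ − sin φ₁ cos φ₂ cos Δλ = (0.9205)(0.8941) − (0.3908)(0.4478)(0.6035) = 0.7174
θ = atan2(y, x) = -26.46°; adding 360° gives 333.5°.

333.5°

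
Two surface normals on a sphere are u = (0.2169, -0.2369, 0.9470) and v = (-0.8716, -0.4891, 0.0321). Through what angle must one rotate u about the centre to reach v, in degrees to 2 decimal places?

u·v = -0.0428; |u| = 1.0000, |v| = 1.0000.
cos θ = (u·v)/(|u||v|) = -0.0428, so θ = 92.45°.

92.45°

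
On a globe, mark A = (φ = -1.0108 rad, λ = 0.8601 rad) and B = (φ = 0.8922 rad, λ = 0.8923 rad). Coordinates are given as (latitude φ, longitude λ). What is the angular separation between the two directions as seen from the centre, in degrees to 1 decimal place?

109.0°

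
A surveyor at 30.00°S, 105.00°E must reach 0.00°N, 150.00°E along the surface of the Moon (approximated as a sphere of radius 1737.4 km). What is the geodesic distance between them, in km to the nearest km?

In radians: φ₁ = -0.5236, φ₂ = 0.0000, Δλ = 45.000° = 0.7854 rad.
cos c = sin φ₁ sin φ₂ + cos φ₁ cos φ₂ cos Δλ = (-0.5000)(0.0000) + (0.8660)(1.0000)(0.7071) = 0.61237,
so c = arccos(0.61237) = 0.91174 rad.
Distance = R·c = 1737.4 × 0.9117 ≈ 1584 km.

1584 km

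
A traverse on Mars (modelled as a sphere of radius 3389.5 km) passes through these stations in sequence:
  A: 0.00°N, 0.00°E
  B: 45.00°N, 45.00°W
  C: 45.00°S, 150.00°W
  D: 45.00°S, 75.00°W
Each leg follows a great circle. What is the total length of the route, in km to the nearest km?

Leg A→B: central angle 1.0472 rad, distance 3549.5 km.
Leg B→C: central angle 2.2516 rad, distance 7631.8 km.
Leg C→D: central angle 0.8900 rad, distance 3016.7 km.
Total: 3549.5 + 7631.8 + 3016.7 ≈ 14198 km.

14198 km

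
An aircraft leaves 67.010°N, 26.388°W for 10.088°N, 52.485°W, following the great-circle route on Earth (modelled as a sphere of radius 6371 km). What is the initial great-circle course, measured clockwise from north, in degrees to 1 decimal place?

With φ₁ = 1.1695, φ₂ = 0.1761, Δλ = -0.4555 rad, the forward-azimuth formula gives
θ = atan2( sin Δλ cos φ₂ , cos φ₁ sin φ₂ − sin φ₁ cos φ₂ cos Δλ ) = atan2(-0.4331, -0.7455) = -149.85°.
Adding 360° brings this into [0°, 360°): 210.2°.

210.2°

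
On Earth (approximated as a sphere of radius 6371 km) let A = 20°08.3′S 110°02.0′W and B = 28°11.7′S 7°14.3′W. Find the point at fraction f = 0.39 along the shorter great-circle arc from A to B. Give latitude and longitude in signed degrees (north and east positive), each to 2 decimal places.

-33.99°, -72.95°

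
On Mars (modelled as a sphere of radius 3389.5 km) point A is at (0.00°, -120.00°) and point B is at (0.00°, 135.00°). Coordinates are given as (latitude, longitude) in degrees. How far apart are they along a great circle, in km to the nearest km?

6212 km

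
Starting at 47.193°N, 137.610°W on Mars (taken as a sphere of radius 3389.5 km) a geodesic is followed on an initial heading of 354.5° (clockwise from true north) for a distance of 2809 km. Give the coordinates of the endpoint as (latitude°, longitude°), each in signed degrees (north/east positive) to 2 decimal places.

83.91°, 84.18°

Angular distance δ = d/R = 2809/3389.5 = 0.82874 rad; initial bearing θ = 6.1872 rad.
sin φ₂ = sin φ₁ cos δ + cos φ₁ sin δ cos θ = (0.7336)(0.6758) + (0.6795)(0.7371)(0.9954) = 0.9944, so φ₂ = 83.91°.
Δλ = atan2(sin θ sin δ cos φ₁, cos δ − sin φ₁ sin φ₂) = atan2(-0.0480, -0.0537) = -138.207°.
λ₂ = -137.610° − 138.207° = -275.82° → 84.18° after wrapping to (−180°, 180°].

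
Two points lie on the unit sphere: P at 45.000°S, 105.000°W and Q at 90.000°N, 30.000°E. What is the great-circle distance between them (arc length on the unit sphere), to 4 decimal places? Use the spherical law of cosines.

In radians: φ₁ = -0.7854, φ₂ = 1.5708, Δλ = 135.000° = 2.3562 rad.
cos c = sin φ₁ sin φ₂ + cos φ₁ cos φ₂ cos Δλ = (-0.7071)(1.0000) + (0.7071)(0.0000)(-0.7071) = -0.70711,
so c = arccos(-0.70711) = 2.35619 rad.
On the unit sphere the arc length equals the central angle: 2.3562.

2.3562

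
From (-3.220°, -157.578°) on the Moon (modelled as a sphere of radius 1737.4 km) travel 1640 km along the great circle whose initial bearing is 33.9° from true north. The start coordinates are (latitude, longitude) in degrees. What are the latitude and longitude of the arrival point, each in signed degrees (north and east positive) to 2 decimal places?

39.66°, -121.65°

Angular distance δ = d/R = 1640/1737.4 = 0.94394 rad; initial bearing θ = 0.5917 rad.
sin φ₂ = sin φ₁ cos δ + cos φ₁ sin δ cos θ = (-0.0562)(0.5866) + (0.9984)(0.8099)(0.8300) = 0.6382, so φ₂ = 39.66°.
Δλ = atan2(sin θ sin δ cos φ₁, cos δ − sin φ₁ sin φ₂) = atan2(0.4510, 0.6224) = 35.925°.
λ₂ = -157.578° + 35.925° = -121.65°.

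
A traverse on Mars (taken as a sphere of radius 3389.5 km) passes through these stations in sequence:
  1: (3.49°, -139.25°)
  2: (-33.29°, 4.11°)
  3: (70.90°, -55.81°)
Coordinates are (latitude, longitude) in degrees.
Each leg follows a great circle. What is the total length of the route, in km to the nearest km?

14617 km

Leg 1→2: central angle 2.3503 rad, distance 7966.2 km.
Leg 2→3: central angle 1.9623 rad, distance 6651.2 km.
Total: 7966.2 + 6651.2 ≈ 14617 km.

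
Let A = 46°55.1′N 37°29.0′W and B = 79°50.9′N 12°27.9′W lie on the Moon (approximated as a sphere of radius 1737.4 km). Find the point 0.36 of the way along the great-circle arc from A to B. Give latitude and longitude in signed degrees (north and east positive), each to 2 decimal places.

59.05°, -34.33°

Central angle δ = 0.5952 rad. Interpolating on the sphere with fraction f = 0.36:
P = [sin((1−f)δ)·A + sin(fδ)·B] / sin δ = 0.6631·A + 0.3793·B in Cartesian coordinates,
giving P = (0.4247, -0.2900, 0.8576), i.e. latitude 59.05°, longitude -34.33°.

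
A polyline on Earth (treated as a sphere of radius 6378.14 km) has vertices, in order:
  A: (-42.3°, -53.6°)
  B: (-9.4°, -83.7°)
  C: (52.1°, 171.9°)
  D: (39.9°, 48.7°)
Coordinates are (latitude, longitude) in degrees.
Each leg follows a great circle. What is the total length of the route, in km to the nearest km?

24939 km

Leg A→B: central angle 0.7359 rad, distance 4693.7 km.
Leg B→C: central angle 1.8542 rad, distance 11826.1 km.
Leg C→D: central angle 1.3201 rad, distance 8419.5 km.
Total: 4693.7 + 11826.1 + 8419.5 ≈ 24939 km.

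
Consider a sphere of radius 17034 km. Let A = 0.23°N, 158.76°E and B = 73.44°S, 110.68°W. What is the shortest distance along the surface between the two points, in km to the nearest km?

26870 km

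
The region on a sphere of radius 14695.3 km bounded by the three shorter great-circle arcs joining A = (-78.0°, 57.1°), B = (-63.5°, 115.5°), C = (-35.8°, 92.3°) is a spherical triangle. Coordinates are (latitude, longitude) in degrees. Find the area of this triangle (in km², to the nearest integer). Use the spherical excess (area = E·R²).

Side lengths (central angles): a = 0.5431, b = 0.7813, c = 0.3924 rad; semiperimeter s = 0.8584.
By l'Huilier's theorem, tan(E/4) = √[tan(s/2) tan((s−a)/2) tan((s−b)/2) tan((s−c)/2)], giving spherical excess E = 0.1032 rad.
Area = E·R² = 0.1032 × (14695.3)² ≈ 22282821 km².

22282821 km²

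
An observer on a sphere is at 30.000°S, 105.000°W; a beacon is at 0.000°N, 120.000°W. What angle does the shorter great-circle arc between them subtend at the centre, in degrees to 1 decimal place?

33.2°

Let φ₁ = -0.5236 rad, φ₂ = 0.0000 rad, and Δλ = -0.2618 rad.
Haversine: a = sin²(Δφ/2) + cos φ₁ cos φ₂ sin²(Δλ/2) = 0.0670 + (0.8660)(1.0000)(0.0170) = 0.08174.
Central angle c = 2·arcsin(√a) = 0.57990 rad.
So the angular separation is 33.2°.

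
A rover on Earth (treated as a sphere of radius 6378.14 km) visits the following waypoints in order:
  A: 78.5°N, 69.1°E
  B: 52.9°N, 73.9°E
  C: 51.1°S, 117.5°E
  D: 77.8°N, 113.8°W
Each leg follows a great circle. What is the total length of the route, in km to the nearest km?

Leg A→B: central angle 0.4478 rad, distance 2856.0 km.
Leg B→C: central angle 1.9245 rad, distance 12274.9 km.
Leg C→D: central angle 2.5748 rad, distance 16422.6 km.
Total: 2856.0 + 12274.9 + 16422.6 ≈ 31554 km.

31554 km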